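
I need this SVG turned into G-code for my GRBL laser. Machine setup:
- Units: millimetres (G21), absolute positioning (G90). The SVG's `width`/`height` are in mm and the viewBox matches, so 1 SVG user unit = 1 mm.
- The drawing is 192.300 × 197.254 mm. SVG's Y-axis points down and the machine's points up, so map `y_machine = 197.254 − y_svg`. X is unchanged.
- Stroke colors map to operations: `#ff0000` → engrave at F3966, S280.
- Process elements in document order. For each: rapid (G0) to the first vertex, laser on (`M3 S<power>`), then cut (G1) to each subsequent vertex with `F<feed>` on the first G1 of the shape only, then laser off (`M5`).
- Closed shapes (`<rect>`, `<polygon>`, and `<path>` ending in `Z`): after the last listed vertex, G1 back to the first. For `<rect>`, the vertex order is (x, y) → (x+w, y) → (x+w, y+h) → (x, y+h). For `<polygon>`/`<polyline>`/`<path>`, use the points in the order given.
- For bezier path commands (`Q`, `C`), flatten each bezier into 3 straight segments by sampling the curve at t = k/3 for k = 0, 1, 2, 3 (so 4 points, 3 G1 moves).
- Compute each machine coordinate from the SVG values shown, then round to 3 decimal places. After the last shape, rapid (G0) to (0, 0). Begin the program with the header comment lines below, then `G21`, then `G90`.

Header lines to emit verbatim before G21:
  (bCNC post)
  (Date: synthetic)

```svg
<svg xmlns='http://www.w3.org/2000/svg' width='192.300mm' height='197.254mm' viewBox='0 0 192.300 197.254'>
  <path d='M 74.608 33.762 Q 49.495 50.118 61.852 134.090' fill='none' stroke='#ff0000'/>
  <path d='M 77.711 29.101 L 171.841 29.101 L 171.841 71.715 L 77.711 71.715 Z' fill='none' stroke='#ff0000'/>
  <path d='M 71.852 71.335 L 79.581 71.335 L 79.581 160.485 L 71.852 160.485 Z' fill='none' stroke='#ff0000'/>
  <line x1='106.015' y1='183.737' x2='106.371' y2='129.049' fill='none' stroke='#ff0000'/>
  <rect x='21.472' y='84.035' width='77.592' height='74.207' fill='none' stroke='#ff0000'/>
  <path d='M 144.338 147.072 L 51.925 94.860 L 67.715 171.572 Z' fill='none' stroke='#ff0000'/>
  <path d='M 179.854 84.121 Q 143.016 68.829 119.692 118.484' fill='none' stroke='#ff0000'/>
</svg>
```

(bCNC post)
(Date: synthetic)
G21
G90
G0 X74.608 Y163.492
M3 S280
G1 X62.029 Y145.075 F3966
G1 X57.777 Y111.632
G1 X61.852 Y63.164
M5
G0 X77.711 Y168.153
M3 S280
G1 X171.841 Y168.153 F3966
G1 X171.841 Y125.539
G1 X77.711 Y125.539
G1 X77.711 Y168.153
M5
G0 X71.852 Y125.919
M3 S280
G1 X79.581 Y125.919 F3966
G1 X79.581 Y36.769
G1 X71.852 Y36.769
G1 X71.852 Y125.919
M5
G0 X106.015 Y13.517
M3 S280
G1 X106.371 Y68.205 F3966
M5
G0 X21.472 Y113.219
M3 S280
G1 X99.064 Y113.219 F3966
G1 X99.064 Y39.012
G1 X21.472 Y39.012
G1 X21.472 Y113.219
M5
G0 X144.338 Y50.182
M3 S280
G1 X51.925 Y102.394 F3966
G1 X67.715 Y25.682
G1 X144.338 Y50.182
M5
G0 X179.854 Y113.133
M3 S280
G1 X156.797 Y116.111 F3966
G1 X136.743 Y104.657
G1 X119.692 Y78.770
M5
G0 X0.000 Y0.000

Since the viewBox matches the mm dimensions, user units are millimetres directly. The only transform is the Y-flip y_m = 197.254 − y_svg.

Shape 1 is a quadratic bezier drawn with `<path>`. Its stroke #ff0000 means engrave at S280, F3966. After flipping Y the toolpath is (74.608,163.492) → (62.029,145.075) → (57.777,111.632) → (61.852,63.164).

Shape 2 is a rectangle drawn with `<path>`. Its stroke #ff0000 means engrave at S280, F3966. After flipping Y the toolpath is (77.711,168.153) → (171.841,168.153) → (171.841,125.539) → (77.711,125.539) → (77.711,168.153), returning to the start.

Shape 3 is a rectangle drawn with `<path>`. Its stroke #ff0000 means engrave at S280, F3966. After flipping Y the toolpath is (71.852,125.919) → (79.581,125.919) → (79.581,36.769) → (71.852,36.769) → (71.852,125.919), returning to the start.

Shape 4 is a line segment drawn with `<line>`. Its stroke #ff0000 means engrave at S280, F3966. After flipping Y the toolpath is (106.015,13.517) → (106.371,68.205).

Shape 5 is a rectangle drawn with `<rect>`. Its stroke #ff0000 means engrave at S280, F3966. After flipping Y the toolpath is (21.472,113.219) → (99.064,113.219) → (99.064,39.012) → (21.472,39.012) → (21.472,113.219), returning to the start.

Shape 6 is a closed polygon drawn with `<path>`. Its stroke #ff0000 means engrave at S280, F3966. After flipping Y the toolpath is (144.338,50.182) → (51.925,102.394) → (67.715,25.682) → (144.338,50.182), returning to the start.

Shape 7 is a quadratic bezier drawn with `<path>`. Its stroke #ff0000 means engrave at S280, F3966. After flipping Y the toolpath is (179.854,113.133) → (156.797,116.111) → (136.743,104.657) → (119.692,78.770).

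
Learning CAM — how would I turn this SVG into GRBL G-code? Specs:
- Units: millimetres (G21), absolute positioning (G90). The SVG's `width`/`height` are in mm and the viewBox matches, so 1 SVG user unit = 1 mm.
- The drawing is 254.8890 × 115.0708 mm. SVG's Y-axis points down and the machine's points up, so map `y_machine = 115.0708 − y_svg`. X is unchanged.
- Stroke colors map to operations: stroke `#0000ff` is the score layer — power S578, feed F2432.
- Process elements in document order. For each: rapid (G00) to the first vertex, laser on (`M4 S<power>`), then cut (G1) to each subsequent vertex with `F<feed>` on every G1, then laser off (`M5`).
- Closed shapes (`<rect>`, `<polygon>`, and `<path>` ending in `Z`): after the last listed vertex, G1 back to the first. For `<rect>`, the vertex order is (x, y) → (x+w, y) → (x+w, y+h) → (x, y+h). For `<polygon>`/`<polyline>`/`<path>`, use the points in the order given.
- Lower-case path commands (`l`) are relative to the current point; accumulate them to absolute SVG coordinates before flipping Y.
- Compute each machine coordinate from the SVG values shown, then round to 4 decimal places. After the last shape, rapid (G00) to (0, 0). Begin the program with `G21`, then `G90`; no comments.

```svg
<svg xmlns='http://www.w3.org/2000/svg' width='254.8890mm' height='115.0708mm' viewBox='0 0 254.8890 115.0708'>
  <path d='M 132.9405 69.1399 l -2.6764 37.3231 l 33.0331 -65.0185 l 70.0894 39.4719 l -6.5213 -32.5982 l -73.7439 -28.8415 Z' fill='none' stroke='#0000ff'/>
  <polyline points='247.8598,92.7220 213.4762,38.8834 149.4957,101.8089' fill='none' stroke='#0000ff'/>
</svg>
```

G21
G90
G00 X132.9405 Y45.9309
M4 S578
G1 X130.2641 Y8.6078 F2432
G1 X163.2972 Y73.6263 F2432
G1 X233.3866 Y34.1544 F2432
G1 X226.8653 Y66.7526 F2432
G1 X153.1214 Y95.5941 F2432
G1 X132.9405 Y45.9309 F2432
M5
G00 X247.8598 Y22.3488
M4 S578
G1 X213.4762 Y76.1874 F2432
G1 X149.4957 Y13.2619 F2432
M5
G00 X0.0000 Y0.0000

1 u = 1 mm; y_m = 115.0708 − y.

[1] `<path>` closed polygon, #0000ff→score S578 F2432: (132.9405,45.9309) → (130.2641,8.6078) → (163.2972,73.6263) → (233.3866,34.1544) → (226.8653,66.7526) → (153.1214,95.5941) → (132.9405,45.9309) (closed)

[2] `<polyline>` open polyline, #0000ff→score S578 F2432: (247.8598,22.3488) → (213.4762,76.1874) → (149.4957,13.2619)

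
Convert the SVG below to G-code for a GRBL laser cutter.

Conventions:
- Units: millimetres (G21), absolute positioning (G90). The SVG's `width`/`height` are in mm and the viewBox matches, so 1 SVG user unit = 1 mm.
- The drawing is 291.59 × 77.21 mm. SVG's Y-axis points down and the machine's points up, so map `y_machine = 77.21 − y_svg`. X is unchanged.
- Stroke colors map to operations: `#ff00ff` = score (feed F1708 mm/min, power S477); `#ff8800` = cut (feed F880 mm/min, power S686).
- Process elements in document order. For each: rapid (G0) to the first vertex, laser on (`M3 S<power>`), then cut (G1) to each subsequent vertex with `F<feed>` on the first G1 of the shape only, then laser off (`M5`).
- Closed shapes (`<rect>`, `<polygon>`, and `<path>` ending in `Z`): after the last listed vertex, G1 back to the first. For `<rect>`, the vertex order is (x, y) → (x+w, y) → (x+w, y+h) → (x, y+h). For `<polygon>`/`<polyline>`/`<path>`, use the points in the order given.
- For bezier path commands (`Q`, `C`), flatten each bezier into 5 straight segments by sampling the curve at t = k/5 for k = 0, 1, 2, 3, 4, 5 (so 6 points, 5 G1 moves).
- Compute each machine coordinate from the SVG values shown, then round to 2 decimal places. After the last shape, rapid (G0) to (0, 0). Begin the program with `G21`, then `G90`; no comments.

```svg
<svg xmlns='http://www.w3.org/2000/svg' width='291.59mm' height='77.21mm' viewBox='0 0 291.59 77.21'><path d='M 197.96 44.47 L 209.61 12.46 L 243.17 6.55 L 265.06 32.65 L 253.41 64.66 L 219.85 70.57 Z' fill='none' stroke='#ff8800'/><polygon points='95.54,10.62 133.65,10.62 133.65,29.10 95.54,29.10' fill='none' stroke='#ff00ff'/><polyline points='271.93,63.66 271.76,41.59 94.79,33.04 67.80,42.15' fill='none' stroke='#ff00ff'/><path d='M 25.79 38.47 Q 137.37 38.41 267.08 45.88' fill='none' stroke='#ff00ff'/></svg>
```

Since the viewBox matches the mm dimensions, user units are millimetres directly. The only transform is the Y-flip y_m = 77.21 − y_svg.

Shape 1 is a regular polygon drawn with `<path>`. Its stroke #ff8800 means cut at S686, F880. After flipping Y the toolpath is (197.96,32.74) → (209.61,64.75) → (243.17,70.66) → (265.06,44.56) → (253.41,12.55) → (219.85,6.64) → (197.96,32.74), returning to the start.

Shape 2 is a rectangle drawn with `<polygon>`. Its stroke #ff00ff means score at S477, F1708. After flipping Y the toolpath is (95.54,66.59) → (133.65,66.59) → (133.65,48.11) → (95.54,48.11) → (95.54,66.59), returning to the start.

Shape 3 is a open polyline drawn with `<polyline>`. Its stroke #ff00ff means score at S477, F1708. After flipping Y the toolpath is (271.93,13.55) → (271.76,35.62) → (94.79,44.17) → (67.80,35.06).

Shape 4 is a quadratic bezier drawn with `<path>`. Its stroke #ff00ff means score at S477, F1708. After flipping Y the toolpath is (25.79,38.74) → (71.15,38.46) → (117.95,37.58) → (166.21,36.10) → (215.92,34.02) → (267.08,31.33).

G21
G90
G0 X197.96 Y32.74
M3 S686
G1 X209.61 Y64.75 F880
G1 X243.17 Y70.66
G1 X265.06 Y44.56
G1 X253.41 Y12.55
G1 X219.85 Y6.64
G1 X197.96 Y32.74
M5
G0 X95.54 Y66.59
M3 S477
G1 X133.65 Y66.59 F1708
G1 X133.65 Y48.11
G1 X95.54 Y48.11
G1 X95.54 Y66.59
M5
G0 X271.93 Y13.55
M3 S477
G1 X271.76 Y35.62 F1708
G1 X94.79 Y44.17
G1 X67.80 Y35.06
M5
G0 X25.79 Y38.74
M3 S477
G1 X71.15 Y38.46 F1708
G1 X117.95 Y37.58
G1 X166.21 Y36.10
G1 X215.92 Y34.02
G1 X267.08 Y31.33
M5
G0 X0.00 Y0.00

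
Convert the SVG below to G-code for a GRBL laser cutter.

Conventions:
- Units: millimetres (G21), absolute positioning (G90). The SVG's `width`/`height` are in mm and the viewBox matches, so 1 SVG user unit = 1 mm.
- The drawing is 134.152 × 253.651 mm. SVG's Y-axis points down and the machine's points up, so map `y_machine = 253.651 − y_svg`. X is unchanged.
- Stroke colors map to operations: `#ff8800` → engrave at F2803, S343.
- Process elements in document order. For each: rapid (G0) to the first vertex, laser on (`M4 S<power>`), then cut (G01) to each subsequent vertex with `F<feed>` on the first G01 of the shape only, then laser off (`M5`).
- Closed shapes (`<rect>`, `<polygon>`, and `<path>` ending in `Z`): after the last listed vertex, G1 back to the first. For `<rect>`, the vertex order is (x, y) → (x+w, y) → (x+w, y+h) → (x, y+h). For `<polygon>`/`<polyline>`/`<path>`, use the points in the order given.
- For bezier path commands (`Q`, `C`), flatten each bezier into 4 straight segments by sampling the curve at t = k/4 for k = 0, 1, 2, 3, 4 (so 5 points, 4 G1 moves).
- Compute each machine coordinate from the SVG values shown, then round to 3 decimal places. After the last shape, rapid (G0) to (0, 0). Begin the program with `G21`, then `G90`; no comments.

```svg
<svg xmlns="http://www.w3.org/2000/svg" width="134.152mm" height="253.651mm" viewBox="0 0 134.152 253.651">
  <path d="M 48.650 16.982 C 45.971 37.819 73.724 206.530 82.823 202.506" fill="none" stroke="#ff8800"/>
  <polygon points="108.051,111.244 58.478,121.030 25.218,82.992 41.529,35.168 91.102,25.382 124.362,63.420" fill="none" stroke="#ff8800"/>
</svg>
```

G21
G90
G0 X48.650 Y236.669
M4 S343
G01 X51.580 Y198.324 F2803
G01 X61.320 Y134.584
G01 X73.268 Y75.505
G01 X82.823 Y51.145
M5
G0 X108.051 Y142.407
M4 S343
G01 X58.478 Y132.621 F2803
G01 X25.218 Y170.659
G01 X41.529 Y218.483
G01 X91.102 Y228.269
G01 X124.362 Y190.231
G01 X108.051 Y142.407
M5
G0 X0.000 Y0.000

1 u = 1 mm; y_m = 253.651 − y.

[1] `<path>` cubic bezier, #ff8800→engrave S343 F2803: (48.650,236.669) → (51.580,198.324) → (61.320,134.584) → (73.268,75.505) → (82.823,51.145)

[2] `<polygon>` regular polygon, #ff8800→engrave S343 F2803: (108.051,142.407) → (58.478,132.621) → (25.218,170.659) → (41.529,218.483) → (91.102,228.269) → (124.362,190.231) → (108.051,142.407) (closed)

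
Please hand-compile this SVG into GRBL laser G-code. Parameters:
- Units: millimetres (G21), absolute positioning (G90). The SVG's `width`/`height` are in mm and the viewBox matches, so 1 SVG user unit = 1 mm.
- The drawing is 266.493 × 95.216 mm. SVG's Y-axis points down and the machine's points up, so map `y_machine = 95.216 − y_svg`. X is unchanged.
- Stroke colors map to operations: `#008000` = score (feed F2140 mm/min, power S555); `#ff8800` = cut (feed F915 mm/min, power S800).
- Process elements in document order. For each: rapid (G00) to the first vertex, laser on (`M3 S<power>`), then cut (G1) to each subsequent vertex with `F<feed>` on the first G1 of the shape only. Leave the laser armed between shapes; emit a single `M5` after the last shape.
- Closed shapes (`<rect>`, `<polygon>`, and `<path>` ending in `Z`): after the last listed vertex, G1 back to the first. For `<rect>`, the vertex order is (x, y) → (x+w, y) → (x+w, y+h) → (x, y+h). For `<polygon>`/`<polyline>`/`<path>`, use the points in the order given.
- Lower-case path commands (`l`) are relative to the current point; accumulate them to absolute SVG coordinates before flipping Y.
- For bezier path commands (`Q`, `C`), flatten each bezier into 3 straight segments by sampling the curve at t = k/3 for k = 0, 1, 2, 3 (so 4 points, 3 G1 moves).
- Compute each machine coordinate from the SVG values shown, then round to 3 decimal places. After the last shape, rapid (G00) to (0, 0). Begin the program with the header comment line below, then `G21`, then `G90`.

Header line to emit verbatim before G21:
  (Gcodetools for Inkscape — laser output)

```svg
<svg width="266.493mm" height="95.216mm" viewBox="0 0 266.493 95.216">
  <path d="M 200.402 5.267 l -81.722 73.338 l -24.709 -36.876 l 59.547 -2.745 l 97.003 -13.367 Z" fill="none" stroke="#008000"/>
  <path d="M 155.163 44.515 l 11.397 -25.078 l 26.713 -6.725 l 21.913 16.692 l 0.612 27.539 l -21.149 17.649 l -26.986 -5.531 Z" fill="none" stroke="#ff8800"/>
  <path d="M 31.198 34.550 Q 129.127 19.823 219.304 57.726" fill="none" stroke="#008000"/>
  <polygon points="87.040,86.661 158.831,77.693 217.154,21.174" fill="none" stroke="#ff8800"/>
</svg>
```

Since the viewBox matches the mm dimensions, user units are millimetres directly. The only transform is the Y-flip y_m = 95.216 − y_svg.

Shape 1 is a closed polygon drawn with `<path>`. Its stroke #008000 means score at S555, F2140. After flipping Y the toolpath is (200.402,89.949) → (118.680,16.611) → (93.971,53.487) → (153.518,56.232) → (250.521,69.599) → (200.402,89.949), returning to the start.

Shape 2 is a regular polygon drawn with `<path>`. Its stroke #ff8800 means cut at S800, F915. After flipping Y the toolpath is (155.163,50.701) → (166.560,75.779) → (193.273,82.504) → (215.186,65.812) → (215.798,38.273) → (194.649,20.624) → (167.663,26.155) → (155.163,50.701), returning to the start.

Shape 3 is a quadratic bezier drawn with `<path>`. Its stroke #008000 means score at S555, F2140. After flipping Y the toolpath is (31.198,60.666) → (95.623,64.636) → (158.325,56.911) → (219.304,37.490).

Shape 4 is a closed polygon drawn with `<polygon>`. Its stroke #ff8800 means cut at S800, F915. After flipping Y the toolpath is (87.040,8.555) → (158.831,17.523) → (217.154,74.042) → (87.040,8.555), returning to the start.

(Gcodetools for Inkscape — laser output)
G21
G90
G00 X200.402 Y89.949
M3 S555
G1 X118.680 Y16.611 F2140
G1 X93.971 Y53.487
G1 X153.518 Y56.232
G1 X250.521 Y69.599
G1 X200.402 Y89.949
G00 X155.163 Y50.701
M3 S800
G1 X166.560 Y75.779 F915
G1 X193.273 Y82.504
G1 X215.186 Y65.812
G1 X215.798 Y38.273
G1 X194.649 Y20.624
G1 X167.663 Y26.155
G1 X155.163 Y50.701
G00 X31.198 Y60.666
M3 S555
G1 X95.623 Y64.636 F2140
G1 X158.325 Y56.911
G1 X219.304 Y37.490
G00 X87.040 Y8.555
M3 S800
G1 X158.831 Y17.523 F915
G1 X217.154 Y74.042
G1 X87.040 Y8.555
M5
G00 X0.000 Y0.000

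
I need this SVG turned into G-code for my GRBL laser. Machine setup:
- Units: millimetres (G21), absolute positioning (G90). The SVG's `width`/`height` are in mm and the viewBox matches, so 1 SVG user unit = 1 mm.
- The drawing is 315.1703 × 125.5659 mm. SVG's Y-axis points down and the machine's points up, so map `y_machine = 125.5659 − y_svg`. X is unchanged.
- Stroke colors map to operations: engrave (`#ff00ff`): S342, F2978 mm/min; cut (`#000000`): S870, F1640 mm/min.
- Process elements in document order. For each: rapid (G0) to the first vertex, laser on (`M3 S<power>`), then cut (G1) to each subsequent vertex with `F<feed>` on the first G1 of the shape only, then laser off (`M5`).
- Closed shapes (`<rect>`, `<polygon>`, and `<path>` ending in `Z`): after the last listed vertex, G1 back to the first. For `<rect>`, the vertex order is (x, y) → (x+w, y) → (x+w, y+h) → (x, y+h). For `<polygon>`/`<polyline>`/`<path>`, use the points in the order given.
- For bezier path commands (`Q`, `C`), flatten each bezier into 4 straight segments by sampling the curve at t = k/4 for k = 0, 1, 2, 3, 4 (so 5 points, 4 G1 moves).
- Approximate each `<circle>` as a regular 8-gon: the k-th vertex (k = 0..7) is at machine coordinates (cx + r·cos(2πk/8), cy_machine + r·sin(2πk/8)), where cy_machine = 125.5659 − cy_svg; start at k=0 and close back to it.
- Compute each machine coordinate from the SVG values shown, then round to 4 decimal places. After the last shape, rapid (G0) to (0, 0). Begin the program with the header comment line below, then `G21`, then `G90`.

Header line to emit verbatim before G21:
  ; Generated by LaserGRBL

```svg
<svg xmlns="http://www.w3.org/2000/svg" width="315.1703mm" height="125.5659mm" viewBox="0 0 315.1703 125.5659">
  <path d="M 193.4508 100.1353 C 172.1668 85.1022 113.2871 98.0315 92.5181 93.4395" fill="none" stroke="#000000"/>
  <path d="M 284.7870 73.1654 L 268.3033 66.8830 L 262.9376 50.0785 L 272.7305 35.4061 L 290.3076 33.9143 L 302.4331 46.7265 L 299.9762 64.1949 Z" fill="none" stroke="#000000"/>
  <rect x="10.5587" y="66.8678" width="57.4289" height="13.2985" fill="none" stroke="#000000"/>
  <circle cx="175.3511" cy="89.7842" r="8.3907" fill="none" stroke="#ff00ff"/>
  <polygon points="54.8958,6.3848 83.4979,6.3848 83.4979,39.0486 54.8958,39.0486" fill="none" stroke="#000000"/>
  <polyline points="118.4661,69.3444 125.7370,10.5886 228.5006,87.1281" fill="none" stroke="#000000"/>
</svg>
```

; Generated by LaserGRBL
G21
G90
G0 X193.4508 Y25.4306
M3 S870
G1 X171.6215 Y32.1732 F1640
G1 X142.7913 Y32.6939
G1 X114.0577 Y31.2570
G1 X92.5181 Y32.1264
M5
G0 X284.7870 Y52.4005
M3 S870
G1 X268.3033 Y58.6829 F1640
G1 X262.9376 Y75.4874
G1 X272.7305 Y90.1598
G1 X290.3076 Y91.6516
G1 X302.4331 Y78.8394
G1 X299.9762 Y61.3710
G1 X284.7870 Y52.4005
M5
G0 X10.5587 Y58.6981
M3 S870
G1 X67.9876 Y58.6981 F1640
G1 X67.9876 Y45.3996
G1 X10.5587 Y45.3996
G1 X10.5587 Y58.6981
M5
G0 X183.7418 Y35.7817
M3 S342
G1 X181.2842 Y41.7148 F2978
G1 X175.3511 Y44.1724
G1 X169.4180 Y41.7148
G1 X166.9604 Y35.7817
G1 X169.4180 Y29.8486
G1 X175.3511 Y27.3910
G1 X181.2842 Y29.8486
G1 X183.7418 Y35.7817
M5
G0 X54.8958 Y119.1811
M3 S870
G1 X83.4979 Y119.1811 F1640
G1 X83.4979 Y86.5173
G1 X54.8958 Y86.5173
G1 X54.8958 Y119.1811
M5
G0 X118.4661 Y56.2215
M3 S870
G1 X125.7370 Y114.9773 F1640
G1 X228.5006 Y38.4378
M5
G0 X0.0000 Y0.0000

1 u = 1 mm; y_m = 125.5659 − y.

[1] `<path>` cubic bezier, #000000→cut S870 F1640: (193.4508,25.4306) → (171.6215,32.1732) → (142.7913,32.6939) → (114.0577,31.2570) → (92.5181,32.1264)

[2] `<path>` regular polygon, #000000→cut S870 F1640: (284.7870,52.4005) → (268.3033,58.6829) → (262.9376,75.4874) → (272.7305,90.1598) → (290.3076,91.6516) → (302.4331,78.8394) → (299.9762,61.3710) → (284.7870,52.4005) (closed)

[3] `<rect>` rectangle, #000000→cut S870 F1640: (10.5587,58.6981) → (67.9876,58.6981) → (67.9876,45.3996) → (10.5587,45.3996) → (10.5587,58.6981) (closed)

[4] `<circle>` circle, #ff00ff→engrave S342 F2978: (183.7418,35.7817) → (181.2842,41.7148) → (175.3511,44.1724) → (169.4180,41.7148) → (166.9604,35.7817) → (169.4180,29.8486) → (175.3511,27.3910) → (181.2842,29.8486) → (183.7418,35.7817) (closed)

[5] `<polygon>` rectangle, #000000→cut S870 F1640: (54.8958,119.1811) → (83.4979,119.1811) → (83.4979,86.5173) → (54.8958,86.5173) → (54.8958,119.1811) (closed)

[6] `<polyline>` open polyline, #000000→cut S870 F1640: (118.4661,56.2215) → (125.7370,114.9773) → (228.5006,38.4378)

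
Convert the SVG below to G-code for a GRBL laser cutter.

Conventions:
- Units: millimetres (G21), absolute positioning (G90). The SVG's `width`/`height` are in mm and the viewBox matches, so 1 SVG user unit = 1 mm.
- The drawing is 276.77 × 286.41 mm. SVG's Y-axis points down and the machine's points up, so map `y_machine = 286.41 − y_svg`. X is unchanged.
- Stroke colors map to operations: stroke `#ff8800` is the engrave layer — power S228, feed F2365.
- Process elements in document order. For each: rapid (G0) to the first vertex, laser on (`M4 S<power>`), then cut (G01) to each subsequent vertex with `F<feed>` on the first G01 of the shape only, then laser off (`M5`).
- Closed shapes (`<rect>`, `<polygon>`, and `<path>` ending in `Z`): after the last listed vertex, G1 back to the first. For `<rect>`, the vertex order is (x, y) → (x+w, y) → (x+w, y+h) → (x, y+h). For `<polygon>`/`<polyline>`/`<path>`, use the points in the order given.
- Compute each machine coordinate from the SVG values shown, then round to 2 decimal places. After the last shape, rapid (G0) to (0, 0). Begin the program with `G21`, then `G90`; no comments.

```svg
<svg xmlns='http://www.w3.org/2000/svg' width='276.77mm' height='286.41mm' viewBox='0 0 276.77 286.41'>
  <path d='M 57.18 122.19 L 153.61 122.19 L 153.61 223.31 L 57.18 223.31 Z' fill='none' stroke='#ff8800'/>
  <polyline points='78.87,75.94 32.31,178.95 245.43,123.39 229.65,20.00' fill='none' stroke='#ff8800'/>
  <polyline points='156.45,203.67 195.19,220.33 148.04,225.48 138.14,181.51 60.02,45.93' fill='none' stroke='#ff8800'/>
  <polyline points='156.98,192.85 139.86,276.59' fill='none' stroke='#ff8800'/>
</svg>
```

viewBox `0 0 276.77 286.41` with mm width/height → 1 unit = 1 mm. Flip: y_m = 286.41 − y_svg.

**Shape 1** — `<path>` rectangle, stroke `#ff8800` → engrave (S228, F2365). Machine vertices: (57.18,164.22) → (153.61,164.22) → (153.61,63.10) → (57.18,63.10) → (57.18,164.22). Closed: final G1 returns to the first vertex.

**Shape 2** — `<polyline>` open polyline, stroke `#ff8800` → engrave (S228, F2365). Machine vertices: (78.87,210.47) → (32.31,107.46) → (245.43,163.02) → (229.65,266.41). Open path.

**Shape 3** — `<polyline>` open polyline, stroke `#ff8800` → engrave (S228, F2365). Machine vertices: (156.45,82.74) → (195.19,66.08) → (148.04,60.93) → (138.14,104.90) → (60.02,240.48). Open path.

**Shape 4** — `<polyline>` line segment, stroke `#ff8800` → engrave (S228, F2365). Machine vertices: (156.98,93.56) → (139.86,9.82). Open path.

G21
G90
G0 X57.18 Y164.22
M4 S228
G01 X153.61 Y164.22 F2365
G01 X153.61 Y63.10
G01 X57.18 Y63.10
G01 X57.18 Y164.22
M5
G0 X78.87 Y210.47
M4 S228
G01 X32.31 Y107.46 F2365
G01 X245.43 Y163.02
G01 X229.65 Y266.41
M5
G0 X156.45 Y82.74
M4 S228
G01 X195.19 Y66.08 F2365
G01 X148.04 Y60.93
G01 X138.14 Y104.90
G01 X60.02 Y240.48
M5
G0 X156.98 Y93.56
M4 S228
G01 X139.86 Y9.82 F2365
M5
G0 X0.00 Y0.00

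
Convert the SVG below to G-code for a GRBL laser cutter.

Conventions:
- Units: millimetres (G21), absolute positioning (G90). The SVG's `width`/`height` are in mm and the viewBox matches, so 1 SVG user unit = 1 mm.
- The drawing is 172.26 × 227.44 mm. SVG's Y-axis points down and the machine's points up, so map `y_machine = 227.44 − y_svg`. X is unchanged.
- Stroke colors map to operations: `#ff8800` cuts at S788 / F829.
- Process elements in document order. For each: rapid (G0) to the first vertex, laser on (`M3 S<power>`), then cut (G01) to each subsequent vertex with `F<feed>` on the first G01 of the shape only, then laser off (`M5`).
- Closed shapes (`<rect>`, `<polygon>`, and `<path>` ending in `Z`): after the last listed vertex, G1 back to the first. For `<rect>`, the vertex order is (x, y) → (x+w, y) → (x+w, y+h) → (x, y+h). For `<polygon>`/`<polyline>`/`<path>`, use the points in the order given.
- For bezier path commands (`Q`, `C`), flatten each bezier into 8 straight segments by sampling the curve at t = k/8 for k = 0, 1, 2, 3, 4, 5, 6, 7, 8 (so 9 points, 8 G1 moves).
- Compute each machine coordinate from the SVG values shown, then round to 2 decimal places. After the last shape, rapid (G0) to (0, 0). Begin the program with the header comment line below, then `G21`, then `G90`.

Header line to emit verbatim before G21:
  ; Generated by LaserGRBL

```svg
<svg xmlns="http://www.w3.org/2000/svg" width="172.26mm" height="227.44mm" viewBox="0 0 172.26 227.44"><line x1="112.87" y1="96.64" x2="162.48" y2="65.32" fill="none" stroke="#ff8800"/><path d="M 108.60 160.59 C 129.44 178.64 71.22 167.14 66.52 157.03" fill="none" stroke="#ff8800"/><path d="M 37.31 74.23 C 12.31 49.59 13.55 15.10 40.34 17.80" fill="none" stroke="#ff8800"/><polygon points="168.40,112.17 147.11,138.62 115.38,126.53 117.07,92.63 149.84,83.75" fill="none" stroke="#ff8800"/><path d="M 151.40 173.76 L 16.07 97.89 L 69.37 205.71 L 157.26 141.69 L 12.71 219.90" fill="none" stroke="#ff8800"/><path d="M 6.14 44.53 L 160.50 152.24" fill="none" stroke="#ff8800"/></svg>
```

viewBox `0 0 172.26 227.44` with mm width/height → 1 unit = 1 mm. Flip: y_m = 227.44 − y_svg.

**Shape 1** — `<line>` line segment, stroke `#ff8800` → cut (S788, F829). Machine vertices: (112.87,130.80) → (162.48,162.12). Open path.

**Shape 2** — `<path>` cubic bezier, stroke `#ff8800` → cut (S788, F829). Control points (SVG): P0=(108.60,160.59), P1=(129.44,178.64), P2=(71.22,167.14), P3=(66.52,157.03); sampled at t=k/8. Machine vertices: (108.60,66.85) → (112.97,61.41) → (111.48,58.37) → (105.68,57.38) → (97.14,58.07) → (87.39,60.08) → (78.01,63.05) → (70.53,66.61) → (66.52,70.41). Open path.

**Shape 3** — `<path>` cubic bezier, stroke `#ff8800` → cut (S788, F829). Control points (SVG): P0=(37.31,74.23), P1=(12.31,49.59), P2=(13.55,15.10), P3=(40.34,17.80); sampled at t=k/8. Machine vertices: (37.31,153.21) → (29.16,162.82) → (23.47,172.80) → (20.22,182.60) → (19.40,191.68) → (21.02,199.47) → (25.05,205.43) → (31.49,209.00) → (40.34,209.64). Open path.

**Shape 4** — `<polygon>` regular polygon, stroke `#ff8800` → cut (S788, F829). Machine vertices: (168.40,115.27) → (147.11,88.82) → (115.38,100.91) → (117.07,134.81) → (149.84,143.69) → (168.40,115.27). Closed: final G1 returns to the first vertex.

**Shape 5** — `<path>` open polyline, stroke `#ff8800` → cut (S788, F829). Machine vertices: (151.40,53.68) → (16.07,129.55) → (69.37,21.73) → (157.26,85.75) → (12.71,7.54). Open path.

**Shape 6** — `<path>` line segment, stroke `#ff8800` → cut (S788, F829). Machine vertices: (6.14,182.91) → (160.50,75.20). Open path.

; Generated by LaserGRBL
G21
G90
G0 X112.87 Y130.80
M3 S788
G01 X162.48 Y162.12 F829
M5
G0 X108.60 Y66.85
M3 S788
G01 X112.97 Y61.41 F829
G01 X111.48 Y58.37
G01 X105.68 Y57.38
G01 X97.14 Y58.07
G01 X87.39 Y60.08
G01 X78.01 Y63.05
G01 X70.53 Y66.61
G01 X66.52 Y70.41
M5
G0 X37.31 Y153.21
M3 S788
G01 X29.16 Y162.82 F829
G01 X23.47 Y172.80
G01 X20.22 Y182.60
G01 X19.40 Y191.68
G01 X21.02 Y199.47
G01 X25.05 Y205.43
G01 X31.49 Y209.00
G01 X40.34 Y209.64
M5
G0 X168.40 Y115.27
M3 S788
G01 X147.11 Y88.82 F829
G01 X115.38 Y100.91
G01 X117.07 Y134.81
G01 X149.84 Y143.69
G01 X168.40 Y115.27
M5
G0 X151.40 Y53.68
M3 S788
G01 X16.07 Y129.55 F829
G01 X69.37 Y21.73
G01 X157.26 Y85.75
G01 X12.71 Y7.54
M5
G0 X6.14 Y182.91
M3 S788
G01 X160.50 Y75.20 F829
M5
G0 X0.00 Y0.00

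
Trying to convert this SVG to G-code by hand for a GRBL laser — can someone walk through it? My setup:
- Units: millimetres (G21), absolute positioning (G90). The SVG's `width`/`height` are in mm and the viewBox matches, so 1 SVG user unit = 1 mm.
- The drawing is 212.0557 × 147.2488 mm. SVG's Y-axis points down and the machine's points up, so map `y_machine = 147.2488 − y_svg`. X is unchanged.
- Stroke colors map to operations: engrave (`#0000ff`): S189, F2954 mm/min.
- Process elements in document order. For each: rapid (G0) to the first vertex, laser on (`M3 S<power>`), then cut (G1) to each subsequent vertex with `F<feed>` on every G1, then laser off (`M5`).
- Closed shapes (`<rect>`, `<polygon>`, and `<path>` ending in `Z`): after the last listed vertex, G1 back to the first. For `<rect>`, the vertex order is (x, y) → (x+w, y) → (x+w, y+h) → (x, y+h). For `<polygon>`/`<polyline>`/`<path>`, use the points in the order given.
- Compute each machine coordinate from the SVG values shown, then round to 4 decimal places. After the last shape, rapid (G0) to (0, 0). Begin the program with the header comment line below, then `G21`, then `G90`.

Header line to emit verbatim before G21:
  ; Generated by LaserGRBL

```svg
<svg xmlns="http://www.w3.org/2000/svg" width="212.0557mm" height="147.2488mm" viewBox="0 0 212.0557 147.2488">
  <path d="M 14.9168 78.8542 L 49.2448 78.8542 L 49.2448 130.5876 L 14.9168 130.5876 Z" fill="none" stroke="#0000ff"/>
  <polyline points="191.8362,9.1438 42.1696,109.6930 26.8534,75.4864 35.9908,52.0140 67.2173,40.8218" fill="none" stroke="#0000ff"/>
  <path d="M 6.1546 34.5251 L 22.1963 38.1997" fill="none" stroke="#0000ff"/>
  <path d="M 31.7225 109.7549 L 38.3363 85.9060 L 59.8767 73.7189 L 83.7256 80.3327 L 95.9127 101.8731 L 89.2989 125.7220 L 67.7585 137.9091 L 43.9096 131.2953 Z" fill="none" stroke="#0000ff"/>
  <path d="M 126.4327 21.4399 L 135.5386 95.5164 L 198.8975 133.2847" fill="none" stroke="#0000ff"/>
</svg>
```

; Generated by LaserGRBL
G21
G90
G0 X14.9168 Y68.3946
M3 S189
G1 X49.2448 Y68.3946 F2954
G1 X49.2448 Y16.6612 F2954
G1 X14.9168 Y16.6612 F2954
G1 X14.9168 Y68.3946 F2954
M5
G0 X191.8362 Y138.1050
M3 S189
G1 X42.1696 Y37.5558 F2954
G1 X26.8534 Y71.7624 F2954
G1 X35.9908 Y95.2348 F2954
G1 X67.2173 Y106.4270 F2954
M5
G0 X6.1546 Y112.7237
M3 S189
G1 X22.1963 Y109.0491 F2954
M5
G0 X31.7225 Y37.4939
M3 S189
G1 X38.3363 Y61.3428 F2954
G1 X59.8767 Y73.5299 F2954
G1 X83.7256 Y66.9161 F2954
G1 X95.9127 Y45.3757 F2954
G1 X89.2989 Y21.5268 F2954
G1 X67.7585 Y9.3397 F2954
G1 X43.9096 Y15.9535 F2954
G1 X31.7225 Y37.4939 F2954
M5
G0 X126.4327 Y125.8089
M3 S189
G1 X135.5386 Y51.7324 F2954
G1 X198.8975 Y13.9641 F2954
M5
G0 X0.0000 Y0.0000

Since the viewBox matches the mm dimensions, user units are millimetres directly. The only transform is the Y-flip y_m = 147.2488 − y_svg.

Shape 1 is a rectangle drawn with `<path>`. Its stroke #0000ff means engrave at S189, F2954. After flipping Y the toolpath is (14.9168,68.3946) → (49.2448,68.3946) → (49.2448,16.6612) → (14.9168,16.6612) → (14.9168,68.3946), returning to the start.

Shape 2 is a open polyline drawn with `<polyline>`. Its stroke #0000ff means engrave at S189, F2954. After flipping Y the toolpath is (191.8362,138.1050) → (42.1696,37.5558) → (26.8534,71.7624) → (35.9908,95.2348) → (67.2173,106.4270).

Shape 3 is a line segment drawn with `<path>`. Its stroke #0000ff means engrave at S189, F2954. After flipping Y the toolpath is (6.1546,112.7237) → (22.1963,109.0491).

Shape 4 is a regular polygon drawn with `<path>`. Its stroke #0000ff means engrave at S189, F2954. After flipping Y the toolpath is (31.7225,37.4939) → (38.3363,61.3428) → (59.8767,73.5299) → (83.7256,66.9161) → (95.9127,45.3757) → (89.2989,21.5268) → (67.7585,9.3397) → (43.9096,15.9535) → (31.7225,37.4939), returning to the start.

Shape 5 is a open polyline drawn with `<path>`. Its stroke #0000ff means engrave at S189, F2954. After flipping Y the toolpath is (126.4327,125.8089) → (135.5386,51.7324) → (198.8975,13.9641).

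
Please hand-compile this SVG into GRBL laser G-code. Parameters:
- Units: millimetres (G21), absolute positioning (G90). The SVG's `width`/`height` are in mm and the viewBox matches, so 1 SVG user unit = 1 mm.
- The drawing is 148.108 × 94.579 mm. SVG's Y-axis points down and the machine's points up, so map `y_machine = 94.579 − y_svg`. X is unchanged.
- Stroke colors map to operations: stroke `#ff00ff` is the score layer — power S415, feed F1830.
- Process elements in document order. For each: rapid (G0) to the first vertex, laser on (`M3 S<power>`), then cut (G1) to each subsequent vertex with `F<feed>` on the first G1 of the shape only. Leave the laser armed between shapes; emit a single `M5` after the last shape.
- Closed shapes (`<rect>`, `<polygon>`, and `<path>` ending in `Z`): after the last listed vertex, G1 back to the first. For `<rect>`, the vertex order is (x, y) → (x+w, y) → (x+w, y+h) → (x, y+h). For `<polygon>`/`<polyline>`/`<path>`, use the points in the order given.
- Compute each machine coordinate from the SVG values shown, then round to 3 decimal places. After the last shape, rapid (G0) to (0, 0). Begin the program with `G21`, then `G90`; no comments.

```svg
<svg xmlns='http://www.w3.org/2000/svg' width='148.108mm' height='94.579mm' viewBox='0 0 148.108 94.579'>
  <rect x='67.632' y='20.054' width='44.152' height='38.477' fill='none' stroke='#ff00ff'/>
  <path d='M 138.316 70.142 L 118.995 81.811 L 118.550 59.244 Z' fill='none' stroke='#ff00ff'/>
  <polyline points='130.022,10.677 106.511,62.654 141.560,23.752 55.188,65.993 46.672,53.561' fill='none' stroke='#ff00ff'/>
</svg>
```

G21
G90
G0 X67.632 Y74.525
M3 S415
G1 X111.784 Y74.525 F1830
G1 X111.784 Y36.048
G1 X67.632 Y36.048
G1 X67.632 Y74.525
G0 X138.316 Y24.437
M3 S415
G1 X118.995 Y12.768 F1830
G1 X118.550 Y35.335
G1 X138.316 Y24.437
G0 X130.022 Y83.902
M3 S415
G1 X106.511 Y31.925 F1830
G1 X141.560 Y70.827
G1 X55.188 Y28.586
G1 X46.672 Y41.018
M5
G0 X0.000 Y0.000

Since the viewBox matches the mm dimensions, user units are millimetres directly. The only transform is the Y-flip y_m = 94.579 − y_svg.

Shape 1 is a rectangle drawn with `<rect>`. Its stroke #ff00ff means score at S415, F1830. After flipping Y the toolpath is (67.632,74.525) → (111.784,74.525) → (111.784,36.048) → (67.632,36.048) → (67.632,74.525), returning to the start.

Shape 2 is a regular polygon drawn with `<path>`. Its stroke #ff00ff means score at S415, F1830. After flipping Y the toolpath is (138.316,24.437) → (118.995,12.768) → (118.550,35.335) → (138.316,24.437), returning to the start.

Shape 3 is a open polyline drawn with `<polyline>`. Its stroke #ff00ff means score at S415, F1830. After flipping Y the toolpath is (130.022,83.902) → (106.511,31.925) → (141.560,70.827) → (55.188,28.586) → (46.672,41.018).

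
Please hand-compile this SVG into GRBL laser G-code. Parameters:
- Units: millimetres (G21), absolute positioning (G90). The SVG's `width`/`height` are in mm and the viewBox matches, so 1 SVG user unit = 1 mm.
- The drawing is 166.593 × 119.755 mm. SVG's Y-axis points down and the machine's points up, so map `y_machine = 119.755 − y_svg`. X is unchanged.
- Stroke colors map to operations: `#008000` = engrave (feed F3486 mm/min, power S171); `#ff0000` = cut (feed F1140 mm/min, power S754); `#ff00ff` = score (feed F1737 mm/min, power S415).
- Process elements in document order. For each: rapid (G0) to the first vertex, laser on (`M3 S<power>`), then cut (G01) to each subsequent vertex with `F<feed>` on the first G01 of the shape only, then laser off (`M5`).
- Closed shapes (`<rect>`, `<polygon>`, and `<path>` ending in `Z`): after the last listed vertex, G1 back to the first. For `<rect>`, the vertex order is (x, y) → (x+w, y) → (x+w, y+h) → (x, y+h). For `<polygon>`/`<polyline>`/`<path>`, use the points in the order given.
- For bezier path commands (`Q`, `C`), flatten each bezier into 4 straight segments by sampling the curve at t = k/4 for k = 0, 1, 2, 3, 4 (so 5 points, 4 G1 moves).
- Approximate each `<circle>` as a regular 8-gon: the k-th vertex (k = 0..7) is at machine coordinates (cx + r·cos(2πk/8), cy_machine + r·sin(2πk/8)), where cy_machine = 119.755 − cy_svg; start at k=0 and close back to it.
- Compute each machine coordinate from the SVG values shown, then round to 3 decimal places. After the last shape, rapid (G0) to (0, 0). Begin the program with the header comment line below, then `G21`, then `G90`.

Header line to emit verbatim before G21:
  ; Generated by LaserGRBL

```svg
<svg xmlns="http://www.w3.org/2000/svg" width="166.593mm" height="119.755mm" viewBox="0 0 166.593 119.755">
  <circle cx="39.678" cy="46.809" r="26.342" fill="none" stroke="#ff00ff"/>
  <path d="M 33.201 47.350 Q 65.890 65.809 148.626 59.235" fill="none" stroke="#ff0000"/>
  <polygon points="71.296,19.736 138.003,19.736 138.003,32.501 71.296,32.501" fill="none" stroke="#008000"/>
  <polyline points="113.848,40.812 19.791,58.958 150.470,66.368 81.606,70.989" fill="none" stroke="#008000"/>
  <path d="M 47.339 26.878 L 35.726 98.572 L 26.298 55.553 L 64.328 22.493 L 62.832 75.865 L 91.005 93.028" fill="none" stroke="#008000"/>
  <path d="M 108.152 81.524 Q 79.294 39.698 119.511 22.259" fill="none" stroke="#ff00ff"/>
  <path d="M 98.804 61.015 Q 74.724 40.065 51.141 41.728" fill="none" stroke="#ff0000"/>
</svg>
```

Since the viewBox matches the mm dimensions, user units are millimetres directly. The only transform is the Y-flip y_m = 119.755 − y_svg.

Shape 1 is a circle drawn with `<circle>`. Its stroke #ff00ff means score at S415, F1737. After flipping Y the toolpath is (66.020,72.946) → (58.305,91.573) → (39.678,99.288) → (21.051,91.573) → (13.336,72.946) → (21.051,54.319) → (39.678,46.604) → (58.305,54.319) → (66.020,72.946), returning to the start.

Shape 2 is a quadratic bezier drawn with `<path>`. Its stroke #ff0000 means cut at S754, F1140. After flipping Y the toolpath is (33.201,72.405) → (52.673,64.740) → (78.402,60.204) → (110.386,58.798) → (148.626,60.520).

Shape 3 is a rectangle drawn with `<polygon>`. Its stroke #008000 means engrave at S171, F3486. After flipping Y the toolpath is (71.296,100.019) → (138.003,100.019) → (138.003,87.254) → (71.296,87.254) → (71.296,100.019), returning to the start.

Shape 4 is a open polyline drawn with `<polyline>`. Its stroke #008000 means engrave at S171, F3486. After flipping Y the toolpath is (113.848,78.943) → (19.791,60.797) → (150.470,53.387) → (81.606,48.766).

Shape 5 is a open polyline drawn with `<path>`. Its stroke #008000 means engrave at S171, F3486. After flipping Y the toolpath is (47.339,92.877) → (35.726,21.183) → (26.298,64.202) → (64.328,97.262) → (62.832,43.890) → (91.005,26.727).

Shape 6 is a quadratic bezier drawn with `<path>`. Its stroke #ff00ff means score at S415, F1737. After flipping Y the toolpath is (108.152,38.231) → (98.040,57.620) → (96.563,73.960) → (103.720,87.252) → (119.511,97.496).

Shape 7 is a quadratic bezier drawn with `<path>`. Its stroke #ff0000 means cut at S754, F1140. After flipping Y the toolpath is (98.804,58.740) → (86.795,67.802) → (74.848,74.037) → (62.964,77.445) → (51.141,78.027).

; Generated by LaserGRBL
G21
G90
G0 X66.020 Y72.946
M3 S415
G01 X58.305 Y91.573 F1737
G01 X39.678 Y99.288
G01 X21.051 Y91.573
G01 X13.336 Y72.946
G01 X21.051 Y54.319
G01 X39.678 Y46.604
G01 X58.305 Y54.319
G01 X66.020 Y72.946
M5
G0 X33.201 Y72.405
M3 S754
G01 X52.673 Y64.740 F1140
G01 X78.402 Y60.204
G01 X110.386 Y58.798
G01 X148.626 Y60.520
M5
G0 X71.296 Y100.019
M3 S171
G01 X138.003 Y100.019 F3486
G01 X138.003 Y87.254
G01 X71.296 Y87.254
G01 X71.296 Y100.019
M5
G0 X113.848 Y78.943
M3 S171
G01 X19.791 Y60.797 F3486
G01 X150.470 Y53.387
G01 X81.606 Y48.766
M5
G0 X47.339 Y92.877
M3 S171
G01 X35.726 Y21.183 F3486
G01 X26.298 Y64.202
G01 X64.328 Y97.262
G01 X62.832 Y43.890
G01 X91.005 Y26.727
M5
G0 X108.152 Y38.231
M3 S415
G01 X98.040 Y57.620 F1737
G01 X96.563 Y73.960
G01 X103.720 Y87.252
G01 X119.511 Y97.496
M5
G0 X98.804 Y58.740
M3 S754
G01 X86.795 Y67.802 F1140
G01 X74.848 Y74.037
G01 X62.964 Y77.445
G01 X51.141 Y78.027
M5
G0 X0.000 Y0.000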